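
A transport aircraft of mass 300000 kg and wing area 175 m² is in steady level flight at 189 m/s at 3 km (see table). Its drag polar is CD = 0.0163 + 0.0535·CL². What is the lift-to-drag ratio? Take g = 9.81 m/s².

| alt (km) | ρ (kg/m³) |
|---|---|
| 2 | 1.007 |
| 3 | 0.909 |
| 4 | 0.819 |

L/D = 14.1

At 3 km, from the table: ρ = 0.909 kg/m³.
Weight W = mg = 300000 × 9.81 = 2.943×10^6 N; in level flight L = W.
q = ½ρv² = ½ × 0.909 × 189² = 16240 Pa.
CL = 2W/(ρv²S) = 2×2.943×10^6/(0.909×189²×175) = 1.036.
CD = 0.0163 + 0.0535 × 1.036² = 0.0737.
L/D = CL/CD = 1.036 / 0.0737 = 14.1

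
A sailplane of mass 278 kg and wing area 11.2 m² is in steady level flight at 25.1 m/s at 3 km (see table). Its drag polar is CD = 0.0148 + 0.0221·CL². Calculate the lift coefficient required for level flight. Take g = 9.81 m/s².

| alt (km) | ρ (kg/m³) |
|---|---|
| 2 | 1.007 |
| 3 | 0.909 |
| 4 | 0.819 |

At 3 km, from the table: ρ = 0.909 kg/m³.
Level flight ⇒ L = W = m·g = 278 × 9.81 = 2727.2 N.
Dynamic pressure q = 0.5 × 0.909 × 25.1² = 286.3 Pa.
CL = W/(q·S) = 2727.2 / (286.3 × 11.2) = 0.8504.

CL = 0.85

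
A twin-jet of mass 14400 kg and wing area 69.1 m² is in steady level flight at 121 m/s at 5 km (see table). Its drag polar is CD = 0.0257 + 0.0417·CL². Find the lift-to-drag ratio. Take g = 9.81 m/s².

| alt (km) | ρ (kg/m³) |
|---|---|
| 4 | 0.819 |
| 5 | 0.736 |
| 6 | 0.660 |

L/D = 12

At 5 km, from the table: ρ = 0.736 kg/m³.
Weight W = mg = 14400 × 9.81 = 1.4126×10^5 N; in level flight L = W.
q = ½ρv² = ½ × 0.736 × 121² = 5388 Pa.
Required CL = L/(qS) = 1.4126×10^5/(5388·69.1) = 0.3794.
CD = 0.0257 + 0.0417 × 0.3794² = 0.0317.
L/D = CL/CD = 0.3794 / 0.0317 = 12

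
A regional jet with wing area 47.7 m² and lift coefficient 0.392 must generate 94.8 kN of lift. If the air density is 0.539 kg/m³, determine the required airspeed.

v = 137 m/s

L = ½ρv²S·CL ⇒ v = √(2L/(ρ·S·CL))
v = √(2 × 94800 / (0.539 × 47.7 × 0.392)) = √18810 = 137 m/s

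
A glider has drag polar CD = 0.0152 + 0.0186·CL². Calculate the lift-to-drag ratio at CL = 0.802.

L/D = 29.5

CD = 0.0152 + 0.0186 × 0.802² = 0.02716
L/D = CL/CD = 0.802 / 0.02716 = 29.5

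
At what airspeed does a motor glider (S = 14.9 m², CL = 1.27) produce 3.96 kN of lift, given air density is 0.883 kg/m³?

v = 21.8 m/s

L = ½ρv²S·CL ⇒ v = √(2L/(ρ·S·CL))
v = √(2 × 3960 / (0.883 × 14.9 × 1.27)) = √474 = 21.8 m/s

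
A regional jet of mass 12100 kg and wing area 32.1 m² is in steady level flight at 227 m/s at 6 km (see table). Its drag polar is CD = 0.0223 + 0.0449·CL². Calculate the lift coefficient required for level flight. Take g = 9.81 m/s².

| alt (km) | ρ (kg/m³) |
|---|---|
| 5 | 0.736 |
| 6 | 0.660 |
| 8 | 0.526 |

CL = 0.217

At 6 km, from the table: ρ = 0.660 kg/m³.
In steady level flight, lift balances weight: W = mg = 12100 × 9.81 = 1.187×10^5 N.
q = ½ρv² = ½ × 0.66 × 227² = 17000 Pa.
CL = 2W/(ρv²S) = 2×1.187×10^5/(0.66×227²×32.1) = 0.2175.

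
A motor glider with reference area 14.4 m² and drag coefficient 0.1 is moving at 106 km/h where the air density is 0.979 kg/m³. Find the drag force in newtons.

D = 611 N

Convert speed: v = 106 km/h ÷ 3.6 = 29.44 m/s.
Dynamic pressure q = ½ρv² = ½ × 0.979 × 29.44² = 424.4 Pa.
D = q·S·CD = 424.4 × 14.4 × 0.1 = 611 N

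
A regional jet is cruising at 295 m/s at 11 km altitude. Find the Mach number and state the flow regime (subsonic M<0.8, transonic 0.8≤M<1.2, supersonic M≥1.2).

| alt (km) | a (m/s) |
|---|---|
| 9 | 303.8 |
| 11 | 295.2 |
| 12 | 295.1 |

At 11 km, from the table: a = 295.2 m/s.
M = v/a = 295 / 295.2 = 0.999
M = 0.999 → transonic.

M = 0.999 (transonic)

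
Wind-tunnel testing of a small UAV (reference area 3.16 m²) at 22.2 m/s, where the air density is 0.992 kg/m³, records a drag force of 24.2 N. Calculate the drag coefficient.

CD = 0.0313

From D = ½ρv²S·CD, rearranging gives CD = 2D/(ρv²S).
CD = 2 × 24.2 / (0.992 × 22.2² × 3.16) = 0.0313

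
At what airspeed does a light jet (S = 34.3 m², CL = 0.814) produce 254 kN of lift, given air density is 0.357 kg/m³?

v = 226 m/s

L = ½ρv²S·CL ⇒ v = √(2L/(ρ·S·CL))
v = √(2 × 2.54×10^5 / (0.357 × 34.3 × 0.814)) = √50970 = 226 m/s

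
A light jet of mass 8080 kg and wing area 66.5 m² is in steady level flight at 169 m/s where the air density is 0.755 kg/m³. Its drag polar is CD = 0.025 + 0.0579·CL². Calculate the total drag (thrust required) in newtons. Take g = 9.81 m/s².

D = 18400 N

In steady level flight, lift balances weight: W = mg = 8080 × 9.81 = 79265 N.
q = ½ρv² = ½ × 0.755 × 169² = 10780 Pa.
CL = W/(q·S) = 79265 / (10780 × 66.5) = 0.1106.
CD = 0.025 + 0.0579 × 0.1106² = 0.02571.
D = q·S·CD = 10780 × 66.5 × 0.02571 = 18430 N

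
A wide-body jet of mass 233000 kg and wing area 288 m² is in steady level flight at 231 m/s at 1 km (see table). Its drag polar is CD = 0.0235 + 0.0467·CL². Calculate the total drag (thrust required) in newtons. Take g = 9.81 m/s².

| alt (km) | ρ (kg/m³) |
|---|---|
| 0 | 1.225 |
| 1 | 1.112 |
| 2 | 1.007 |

D = 2.29×10^5 N

At 1 km, from the table: ρ = 1.112 kg/m³.
In steady level flight, lift balances weight: W = mg = 233000 × 9.81 = 2.2857×10^6 N.
Dynamic pressure q = 0.5 × 1.112 × 231² = 29670 Pa.
CL = W/(q·S) = 2.2857×10^6 / (29670 × 288) = 0.2675.
CD = 0.0235 + 0.0467 × 0.2675² = 0.02684.
D = q·S·CD = 29670 × 288 × 0.02684 = 2.294×10^5 N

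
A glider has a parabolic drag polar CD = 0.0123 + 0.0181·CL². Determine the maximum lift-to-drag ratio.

For CD = CD0 + K·CL², (L/D)max occurs at CL* = √(CD0/K) and equals 1/(2√(K·CD0)).
(L/D)max = 1/(2√(0.0181 × 0.0123)) = 1/(2 × 0.01492) = 33.5

(L/D)max = 33.5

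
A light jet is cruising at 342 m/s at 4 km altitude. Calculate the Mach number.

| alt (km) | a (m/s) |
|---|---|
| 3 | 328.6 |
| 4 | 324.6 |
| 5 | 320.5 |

At 4 km, from the table: a = 324.6 m/s.
M = v/a = 342 / 324.6 = 1.05

M = 1.05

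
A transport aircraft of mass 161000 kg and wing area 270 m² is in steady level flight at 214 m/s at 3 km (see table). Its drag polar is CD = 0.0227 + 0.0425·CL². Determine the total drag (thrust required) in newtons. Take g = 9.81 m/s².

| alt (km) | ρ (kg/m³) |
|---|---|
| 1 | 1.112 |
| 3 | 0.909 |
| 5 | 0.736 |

D = 1.46×10^5 N

At 3 km, from the table: ρ = 0.909 kg/m³.
In steady level flight, lift balances weight: W = mg = 161000 × 9.81 = 1.5794×10^6 N.
q = ½ρv² = ½ × 0.909 × 214² = 20810 Pa.
Required CL = L/(qS) = 1.5794×10^6/(20810·270) = 0.281.
CD = 0.0227 + 0.0425 × 0.281² = 0.02606.
D = q·S·CD = 20810 × 270 × 0.02606 = 1.464×10^5 N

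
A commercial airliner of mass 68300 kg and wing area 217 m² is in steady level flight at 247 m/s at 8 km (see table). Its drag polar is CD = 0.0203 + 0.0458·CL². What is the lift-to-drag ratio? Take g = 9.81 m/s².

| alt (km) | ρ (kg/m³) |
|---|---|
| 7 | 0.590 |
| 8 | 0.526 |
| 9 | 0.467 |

L/D = 8.75

At 8 km, from the table: ρ = 0.526 kg/m³.
Weight W = mg = 68300 × 9.81 = 6.7002×10^5 N; in level flight L = W.
q = ½ρv² = ½ × 0.526 × 247² = 16050 Pa.
Required CL = L/(qS) = 6.7002×10^5/(16050·217) = 0.1924.
CD = 0.0203 + 0.0458 × 0.1924² = 0.022.
L/D = CL/CD = 0.1924 / 0.022 = 8.75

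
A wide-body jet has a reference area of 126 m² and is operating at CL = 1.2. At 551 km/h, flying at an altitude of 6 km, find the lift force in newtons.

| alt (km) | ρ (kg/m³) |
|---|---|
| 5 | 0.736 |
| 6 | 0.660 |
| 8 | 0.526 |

L = 1.17×10^6 N

At 6 km, from the table: ρ = 0.660 kg/m³.
Convert speed: v = 551 km/h ÷ 3.6 = 153.1 m/s.
Dynamic pressure q = ½ρv² = ½ × 0.66 × 153.1² = 7731 Pa.
L = q·S·CL = 7731 × 126 × 1.2 = 1.17×10^6 N ≈ 1170 kN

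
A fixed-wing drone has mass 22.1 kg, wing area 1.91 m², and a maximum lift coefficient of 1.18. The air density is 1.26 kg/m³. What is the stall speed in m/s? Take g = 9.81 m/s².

V_stall = 12.4 m/s

At stall, lift equals weight: L = W = m·g = 22.1 × 9.81 = 216.8 N.
From L = ½ρV²S·CL,max = W: V_stall = √(2W/(ρSCL,max)) = √(2·216.8/(1.26·1.91·1.18))
V_stall = √152.7 = 12.4 m/s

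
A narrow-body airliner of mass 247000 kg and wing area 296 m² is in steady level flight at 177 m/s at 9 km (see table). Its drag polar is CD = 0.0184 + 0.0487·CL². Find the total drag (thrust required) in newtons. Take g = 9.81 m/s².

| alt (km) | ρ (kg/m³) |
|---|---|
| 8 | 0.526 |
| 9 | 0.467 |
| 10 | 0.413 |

D = 1.72×10^5 N

At 9 km, from the table: ρ = 0.467 kg/m³.
Weight W = mg = 247000 × 9.81 = 2.4231×10^6 N; in level flight L = W.
q = ½ρv² = ½ × 0.467 × 177² = 7315 Pa.
CL = 2W/(ρv²S) = 2×2.4231×10^6/(0.467×177²×296) = 1.119.
CD = 0.0184 + 0.0487 × 1.119² = 0.07938.
D = q·S·CD = 7315 × 296 × 0.07938 = 1.719×10^5 N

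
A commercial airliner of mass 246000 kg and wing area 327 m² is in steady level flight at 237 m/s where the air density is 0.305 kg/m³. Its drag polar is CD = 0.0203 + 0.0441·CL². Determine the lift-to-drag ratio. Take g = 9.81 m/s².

Weight W = mg = 246000 × 9.81 = 2.4133×10^6 N; in level flight L = W.
q = ½ρv² = ½ × 0.305 × 237² = 8566 Pa.
CL = W/(q·S) = 2.4133×10^6 / (8566 × 327) = 0.8616.
CD = 0.0203 + 0.0441 × 0.8616² = 0.05304.
L/D = CL/CD = 0.8616 / 0.05304 = 16.2

L/D = 16.2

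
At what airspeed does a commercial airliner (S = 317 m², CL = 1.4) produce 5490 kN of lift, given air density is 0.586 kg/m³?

L = ½ρv²S·CL ⇒ v = √(2L/(ρ·S·CL))
v = √(2 × 5.49×10^6 / (0.586 × 317 × 1.4)) = √42220 = 205 m/s

v = 205 m/s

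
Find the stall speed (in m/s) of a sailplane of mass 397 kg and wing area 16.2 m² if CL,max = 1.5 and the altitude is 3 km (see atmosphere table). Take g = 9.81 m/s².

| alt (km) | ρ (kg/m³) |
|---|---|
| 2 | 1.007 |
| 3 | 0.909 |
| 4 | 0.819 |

At 3 km, from the table: ρ = 0.909 kg/m³.
Stall occurs when L = W at CL,max. W = mg = 397 × 9.81 = 3895 N.
V_stall = √(2W/(ρ·S·CL,max)) = √(2 × 3895 / (0.909 × 16.2 × 1.5))
V_stall = √352.6 = 18.8 m/s

V_stall = 18.8 m/s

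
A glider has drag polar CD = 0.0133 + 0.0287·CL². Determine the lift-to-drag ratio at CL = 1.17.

CD = 0.0133 + 0.0287 × 1.17² = 0.05259
L/D = CL/CD = 1.17 / 0.05259 = 22.2

L/D = 22.2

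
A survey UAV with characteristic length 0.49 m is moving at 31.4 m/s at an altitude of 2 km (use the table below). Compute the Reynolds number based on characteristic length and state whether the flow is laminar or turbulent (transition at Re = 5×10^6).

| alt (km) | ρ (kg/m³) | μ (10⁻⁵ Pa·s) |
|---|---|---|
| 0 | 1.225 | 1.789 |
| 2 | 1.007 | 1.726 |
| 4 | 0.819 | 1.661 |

Re = 8.98×10^5 (laminar)

At 2 km, from the table: ρ = 1.007 kg/m³, μ = 1.726×10⁻⁵ Pa·s.
Re = ρ·v·c/μ = 1.007 × 31.4 × 0.49 / (1.726×10⁻⁵) = 8.98×10^5
Since 8.98×10^5 < 5×10^6, the flow is laminar.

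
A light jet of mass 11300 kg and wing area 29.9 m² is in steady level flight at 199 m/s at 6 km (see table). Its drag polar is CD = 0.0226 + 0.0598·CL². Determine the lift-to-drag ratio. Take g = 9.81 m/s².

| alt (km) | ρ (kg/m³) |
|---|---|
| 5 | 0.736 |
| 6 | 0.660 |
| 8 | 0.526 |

At 6 km, from the table: ρ = 0.660 kg/m³.
In steady level flight, lift balances weight: W = mg = 11300 × 9.81 = 1.1085×10^5 N.
q = ½ρv² = ½ × 0.66 × 199² = 13070 Pa.
Required CL = L/(qS) = 1.1085×10^5/(13070·29.9) = 0.2837.
CD = 0.0226 + 0.0598 × 0.2837² = 0.02741.
L/D = CL/CD = 0.2837 / 0.02741 = 10.3

L/D = 10.3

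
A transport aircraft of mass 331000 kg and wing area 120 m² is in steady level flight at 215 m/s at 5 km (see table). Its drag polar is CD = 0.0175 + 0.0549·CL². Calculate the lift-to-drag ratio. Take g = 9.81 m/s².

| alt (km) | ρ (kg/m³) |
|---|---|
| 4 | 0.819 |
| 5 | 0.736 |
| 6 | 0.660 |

At 5 km, from the table: ρ = 0.736 kg/m³.
In steady level flight, lift balances weight: W = mg = 331000 × 9.81 = 3.2471×10^6 N.
q = ½ρv² = ½ × 0.736 × 215² = 17010 Pa.
CL = 2W/(ρv²S) = 2×3.2471×10^6/(0.736×215²×120) = 1.591.
CD = 0.0175 + 0.0549 × 1.591² = 0.1564.
L/D = CL/CD = 1.591 / 0.1564 = 10.2

L/D = 10.2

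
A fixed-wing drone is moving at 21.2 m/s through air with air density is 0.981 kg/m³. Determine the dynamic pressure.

q = ½ρv² = ½ × 0.981 × 21.2² = 220 Pa

q = 220 Pa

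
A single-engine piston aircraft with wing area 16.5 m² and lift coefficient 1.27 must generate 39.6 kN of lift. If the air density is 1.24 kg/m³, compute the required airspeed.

L = ½ρv²S·CL ⇒ v = √(2L/(ρ·S·CL))
v = √(2 × 39600 / (1.24 × 16.5 × 1.27)) = √3048 = 55.2 m/s

v = 55.2 m/s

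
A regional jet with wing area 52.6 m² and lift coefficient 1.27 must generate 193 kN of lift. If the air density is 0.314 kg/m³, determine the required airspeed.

L = ½ρv²S·CL ⇒ v = √(2L/(ρ·S·CL))
v = √(2 × 1.93×10^5 / (0.314 × 52.6 × 1.27)) = √18400 = 136 m/s

v = 136 m/s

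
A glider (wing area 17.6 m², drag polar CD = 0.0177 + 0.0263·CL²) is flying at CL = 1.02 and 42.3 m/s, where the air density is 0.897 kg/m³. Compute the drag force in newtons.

CD = 0.0177 + 0.0263 × 1.02² = 0.04506
D = ½ρv²S·CD = ½ × 0.897 × 42.3² × 17.6 × 0.04506 = 636 N

D = 636 N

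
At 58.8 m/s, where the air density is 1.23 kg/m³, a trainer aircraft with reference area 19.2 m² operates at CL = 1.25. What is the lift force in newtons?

L = 51000 N

Dynamic pressure q = ½ρv² = ½ × 1.23 × 58.8² = 2126 Pa.
L = q·S·CL = 2126 × 19.2 × 1.25 = 51000 N ≈ 51 kN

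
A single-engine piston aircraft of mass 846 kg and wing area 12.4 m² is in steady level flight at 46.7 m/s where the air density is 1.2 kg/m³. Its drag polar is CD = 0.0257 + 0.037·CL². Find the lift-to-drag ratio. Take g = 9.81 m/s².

L/D = 14.5

In steady level flight, lift balances weight: W = mg = 846 × 9.81 = 8299.3 N.
q = ½ρv² = ½ × 1.2 × 46.7² = 1309 Pa.
CL = 2W/(ρv²S) = 2×8299.3/(1.2×46.7²×12.4) = 0.5115.
CD = 0.0257 + 0.037 × 0.5115² = 0.03538.
L/D = CL/CD = 0.5115 / 0.03538 = 14.5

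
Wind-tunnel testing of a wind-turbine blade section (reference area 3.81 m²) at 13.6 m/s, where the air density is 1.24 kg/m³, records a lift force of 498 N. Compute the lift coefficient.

CL = 1.14

From L = ½ρv²S·CL, rearranging gives CL = 2L/(ρv²S).
CL = 2 × 498 / (1.24 × 13.6² × 3.81) = 1.14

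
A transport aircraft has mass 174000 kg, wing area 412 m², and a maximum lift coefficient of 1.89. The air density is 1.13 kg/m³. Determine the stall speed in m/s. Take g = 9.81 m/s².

Stall occurs when L = W at CL,max. W = mg = 174000 × 9.81 = 1.707×10^6 N.
V_stall = √(2W/(ρ·S·CL,max)) = √(2 × 1.707×10^6 / (1.13 × 412 × 1.89))
V_stall = √3880 = 62.3 m/s

V_stall = 62.3 m/s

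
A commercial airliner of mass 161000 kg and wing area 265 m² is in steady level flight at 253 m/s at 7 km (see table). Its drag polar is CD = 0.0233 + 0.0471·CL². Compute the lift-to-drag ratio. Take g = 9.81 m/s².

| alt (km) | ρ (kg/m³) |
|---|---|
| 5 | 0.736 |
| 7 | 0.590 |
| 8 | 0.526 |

L/D = 11.3

At 7 km, from the table: ρ = 0.590 kg/m³.
In steady level flight, lift balances weight: W = mg = 161000 × 9.81 = 1.5794×10^6 N.
q = ½ρv² = ½ × 0.59 × 253² = 18880 Pa.
CL = 2W/(ρv²S) = 2×1.5794×10^6/(0.59×253²×265) = 0.3156.
CD = 0.0233 + 0.0471 × 0.3156² = 0.02799.
L/D = CL/CD = 0.3156 / 0.02799 = 11.3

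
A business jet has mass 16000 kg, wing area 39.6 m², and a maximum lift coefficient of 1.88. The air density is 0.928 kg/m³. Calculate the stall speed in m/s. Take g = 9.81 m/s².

Stall occurs when L = W at CL,max. W = mg = 16000 × 9.81 = 1.57×10^5 N.
V_stall = √(2W/(ρ·S·CL,max)) = √(2 × 1.57×10^5 / (0.928 × 39.6 × 1.88))
V_stall = √4544 = 67.4 m/s

V_stall = 67.4 m/s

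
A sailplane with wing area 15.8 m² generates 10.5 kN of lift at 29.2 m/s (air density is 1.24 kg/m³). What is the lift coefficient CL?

From L = ½ρv²S·CL, rearranging gives CL = 2L/(ρv²S).
CL = 2 × 10500 / (1.24 × 29.2² × 15.8) = 1.26

CL = 1.26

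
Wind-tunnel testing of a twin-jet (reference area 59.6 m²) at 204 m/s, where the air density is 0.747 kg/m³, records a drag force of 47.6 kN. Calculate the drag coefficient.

CD = 0.0514

From D = ½ρv²S·CD, rearranging gives CD = 2D/(ρv²S).
CD = 2 × 47600 / (0.747 × 204² × 59.6) = 0.0514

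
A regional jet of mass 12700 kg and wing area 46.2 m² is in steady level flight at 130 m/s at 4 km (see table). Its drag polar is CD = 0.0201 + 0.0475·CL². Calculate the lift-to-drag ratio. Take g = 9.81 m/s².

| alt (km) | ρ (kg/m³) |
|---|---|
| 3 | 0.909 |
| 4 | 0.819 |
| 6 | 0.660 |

At 4 km, from the table: ρ = 0.819 kg/m³.
Weight W = mg = 12700 × 9.81 = 1.2459×10^5 N; in level flight L = W.
q = ½ρv² = ½ × 0.819 × 130² = 6921 Pa.
Required CL = L/(qS) = 1.2459×10^5/(6921·46.2) = 0.3897.
CD = 0.0201 + 0.0475 × 0.3897² = 0.02731.
L/D = CL/CD = 0.3897 / 0.02731 = 14.3

L/D = 14.3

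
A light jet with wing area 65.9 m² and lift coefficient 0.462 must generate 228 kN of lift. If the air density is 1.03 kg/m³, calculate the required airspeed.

v = 121 m/s

L = ½ρv²S·CL ⇒ v = √(2L/(ρ·S·CL))
v = √(2 × 2.28×10^5 / (1.03 × 65.9 × 0.462)) = √14540 = 121 m/s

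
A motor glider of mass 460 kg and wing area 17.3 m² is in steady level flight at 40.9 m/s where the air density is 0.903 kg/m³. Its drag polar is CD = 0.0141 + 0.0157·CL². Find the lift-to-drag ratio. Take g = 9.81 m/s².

Level flight ⇒ L = W = m·g = 460 × 9.81 = 4512.6 N.
q = ½ρv² = ½ × 0.903 × 40.9² = 755.3 Pa.
CL = W/(q·S) = 4512.6 / (755.3 × 17.3) = 0.3454.
CD = 0.0141 + 0.0157 × 0.3454² = 0.01597.
L/D = CL/CD = 0.3454 / 0.01597 = 21.6

L/D = 21.6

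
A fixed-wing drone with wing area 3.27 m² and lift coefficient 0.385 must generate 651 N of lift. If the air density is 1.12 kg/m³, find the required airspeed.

L = ½ρv²S·CL ⇒ v = √(2L/(ρ·S·CL))
v = √(2 × 651 / (1.12 × 3.27 × 0.385)) = √923.4 = 30.4 m/s

v = 30.4 m/s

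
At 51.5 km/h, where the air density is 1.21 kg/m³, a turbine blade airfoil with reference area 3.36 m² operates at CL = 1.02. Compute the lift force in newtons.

Convert speed: v = 51.5 km/h ÷ 3.6 = 14.31 m/s.
L = ½ρv²S·CL = ½ × 1.21 × 14.31² × 3.36 × 1.02 = 424 N

L = 424 N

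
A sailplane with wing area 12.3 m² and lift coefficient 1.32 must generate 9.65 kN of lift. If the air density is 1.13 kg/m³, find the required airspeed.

v = 32.4 m/s

L = ½ρv²S·CL ⇒ v = √(2L/(ρ·S·CL))
v = √(2 × 9650 / (1.13 × 12.3 × 1.32)) = √1052 = 32.4 m/s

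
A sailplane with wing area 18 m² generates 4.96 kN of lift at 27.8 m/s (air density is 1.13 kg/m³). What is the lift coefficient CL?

From L = ½ρv²S·CL, rearranging gives CL = 2L/(ρv²S).
CL = 2 × 4960 / (1.13 × 27.8² × 18) = 0.631

CL = 0.631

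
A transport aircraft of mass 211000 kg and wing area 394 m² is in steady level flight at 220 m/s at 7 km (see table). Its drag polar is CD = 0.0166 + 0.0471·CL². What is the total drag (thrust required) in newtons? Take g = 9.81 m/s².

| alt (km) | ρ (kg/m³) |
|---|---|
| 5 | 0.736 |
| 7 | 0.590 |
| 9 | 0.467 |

At 7 km, from the table: ρ = 0.590 kg/m³.
In steady level flight, lift balances weight: W = mg = 211000 × 9.81 = 2.0699×10^6 N.
q = ½ρv² = ½ × 0.59 × 220² = 14280 Pa.
CL = W/(q·S) = 2.0699×10^6 / (14280 × 394) = 0.3679.
CD = 0.0166 + 0.0471 × 0.3679² = 0.02298.
D = q·S·CD = 14280 × 394 × 0.02298 = 1.293×10^5 N

D = 1.29×10^5 N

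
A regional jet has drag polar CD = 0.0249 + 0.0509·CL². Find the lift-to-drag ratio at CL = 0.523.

CD = 0.0249 + 0.0509 × 0.523² = 0.03882
L/D = CL/CD = 0.523 / 0.03882 = 13.5

L/D = 13.5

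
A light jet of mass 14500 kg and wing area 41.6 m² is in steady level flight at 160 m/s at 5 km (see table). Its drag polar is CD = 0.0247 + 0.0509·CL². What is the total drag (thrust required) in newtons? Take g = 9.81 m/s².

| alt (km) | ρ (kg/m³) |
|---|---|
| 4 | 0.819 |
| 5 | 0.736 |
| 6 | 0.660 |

At 5 km, from the table: ρ = 0.736 kg/m³.
Weight W = mg = 14500 × 9.81 = 1.4224×10^5 N; in level flight L = W.
Dynamic pressure q = 0.5 × 0.736 × 160² = 9421 Pa.
CL = 2W/(ρv²S) = 2×1.4224×10^5/(0.736×160²×41.6) = 0.363.
CD = 0.0247 + 0.0509 × 0.363² = 0.03141.
D = q·S·CD = 9421 × 41.6 × 0.03141 = 12310 N

D = 12300 N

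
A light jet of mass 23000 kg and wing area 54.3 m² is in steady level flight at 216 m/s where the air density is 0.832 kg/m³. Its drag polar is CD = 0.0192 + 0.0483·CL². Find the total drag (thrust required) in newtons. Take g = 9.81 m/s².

D = 22600 N

Weight W = mg = 23000 × 9.81 = 2.2563×10^5 N; in level flight L = W.
Dynamic pressure q = 0.5 × 0.832 × 216² = 19410 Pa.
CL = 2W/(ρv²S) = 2×2.2563×10^5/(0.832×216²×54.3) = 0.2141.
CD = 0.0192 + 0.0483 × 0.2141² = 0.02141.
D = q·S·CD = 19410 × 54.3 × 0.02141 = 22570 N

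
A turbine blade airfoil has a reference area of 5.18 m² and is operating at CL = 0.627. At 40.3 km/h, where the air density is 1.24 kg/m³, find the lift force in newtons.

Convert speed: v = 40.3 km/h ÷ 3.6 = 11.19 m/s.
Dynamic pressure q = ½ρv² = ½ × 1.24 × 11.19² = 77.7 Pa.
L = q·S·CL = 77.7 × 5.18 × 0.627 = 252 N

L = 252 N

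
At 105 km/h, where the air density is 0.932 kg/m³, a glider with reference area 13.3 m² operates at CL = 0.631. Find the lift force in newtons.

Convert speed: v = 105 km/h ÷ 3.6 = 29.17 m/s.
Dynamic pressure q = ½ρv² = ½ × 0.932 × 29.17² = 396.4 Pa.
L = q·S·CL = 396.4 × 13.3 × 0.631 = 3330 N

L = 3330 N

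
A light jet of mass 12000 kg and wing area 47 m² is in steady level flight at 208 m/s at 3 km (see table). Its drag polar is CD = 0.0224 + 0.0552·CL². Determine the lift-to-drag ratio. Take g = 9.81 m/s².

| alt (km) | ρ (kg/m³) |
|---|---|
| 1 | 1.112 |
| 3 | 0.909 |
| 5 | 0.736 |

At 3 km, from the table: ρ = 0.909 kg/m³.
Weight W = mg = 12000 × 9.81 = 1.1772×10^5 N; in level flight L = W.
Dynamic pressure q = 0.5 × 0.909 × 208² = 19660 Pa.
Required CL = L/(qS) = 1.1772×10^5/(19660·47) = 0.1274.
CD = 0.0224 + 0.0552 × 0.1274² = 0.0233.
L/D = CL/CD = 0.1274 / 0.0233 = 5.47

L/D = 5.47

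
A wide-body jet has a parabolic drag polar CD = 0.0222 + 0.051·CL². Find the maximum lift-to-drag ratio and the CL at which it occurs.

For CD = CD0 + K·CL², (L/D)max occurs at CL* = √(CD0/K) and equals 1/(2√(K·CD0)).
(L/D)max = 1/(2√(0.051 × 0.0222)) = 1/(2 × 0.03365) = 14.9
CL* = √(0.0222/0.051) = 0.66

(L/D)max = 14.9, at CL = 0.66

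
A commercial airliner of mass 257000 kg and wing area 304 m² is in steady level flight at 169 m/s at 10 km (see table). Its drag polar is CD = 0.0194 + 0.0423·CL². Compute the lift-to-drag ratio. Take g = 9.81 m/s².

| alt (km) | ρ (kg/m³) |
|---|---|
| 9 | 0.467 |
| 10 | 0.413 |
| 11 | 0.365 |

At 10 km, from the table: ρ = 0.413 kg/m³.
Level flight ⇒ L = W = m·g = 257000 × 9.81 = 2.5212×10^6 N.
Dynamic pressure q = 0.5 × 0.413 × 169² = 5898 Pa.
Required CL = L/(qS) = 2.5212×10^6/(5898·304) = 1.406.
CD = 0.0194 + 0.0423 × 1.406² = 0.103.
L/D = CL/CD = 1.406 / 0.103 = 13.6

L/D = 13.6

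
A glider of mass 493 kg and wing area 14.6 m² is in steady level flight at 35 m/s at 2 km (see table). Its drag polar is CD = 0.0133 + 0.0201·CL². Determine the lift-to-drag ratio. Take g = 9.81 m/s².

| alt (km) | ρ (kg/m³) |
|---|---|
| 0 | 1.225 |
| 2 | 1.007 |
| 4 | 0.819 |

At 2 km, from the table: ρ = 1.007 kg/m³.
Level flight ⇒ L = W = m·g = 493 × 9.81 = 4836.3 N.
Dynamic pressure q = 0.5 × 1.007 × 35² = 616.8 Pa.
CL = W/(q·S) = 4836.3 / (616.8 × 14.6) = 0.5371.
CD = 0.0133 + 0.0201 × 0.5371² = 0.0191.
L/D = CL/CD = 0.5371 / 0.0191 = 28.1

L/D = 28.1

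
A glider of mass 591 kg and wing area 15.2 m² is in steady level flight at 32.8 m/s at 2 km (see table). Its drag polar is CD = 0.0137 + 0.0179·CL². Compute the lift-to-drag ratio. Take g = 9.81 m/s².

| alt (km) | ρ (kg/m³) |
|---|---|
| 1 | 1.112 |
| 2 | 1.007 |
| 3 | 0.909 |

L/D = 31.2

At 2 km, from the table: ρ = 1.007 kg/m³.
In steady level flight, lift balances weight: W = mg = 591 × 9.81 = 5797.7 N.
q = ½ρv² = ½ × 1.007 × 32.8² = 541.7 Pa.
Required CL = L/(qS) = 5797.7/(541.7·15.2) = 0.7042.
CD = 0.0137 + 0.0179 × 0.7042² = 0.02258.
L/D = CL/CD = 0.7042 / 0.02258 = 31.2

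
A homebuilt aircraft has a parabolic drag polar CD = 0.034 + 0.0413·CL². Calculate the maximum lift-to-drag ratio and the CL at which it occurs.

(L/D)max = 13.3, at CL = 0.907

For CD = CD0 + K·CL², (L/D)max occurs at CL* = √(CD0/K) and equals 1/(2√(K·CD0)).
(L/D)max = 1/(2√(0.0413 × 0.034)) = 1/(2 × 0.03747) = 13.3
CL* = √(0.034/0.0413) = 0.907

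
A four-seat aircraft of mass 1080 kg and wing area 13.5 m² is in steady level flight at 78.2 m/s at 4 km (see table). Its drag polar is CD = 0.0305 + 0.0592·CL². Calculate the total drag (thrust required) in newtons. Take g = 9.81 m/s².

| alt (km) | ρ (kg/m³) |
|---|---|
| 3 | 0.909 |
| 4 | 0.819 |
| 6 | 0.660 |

D = 1230 N

At 4 km, from the table: ρ = 0.819 kg/m³.
Weight W = mg = 1080 × 9.81 = 10595 N; in level flight L = W.
q = ½ρv² = ½ × 0.819 × 78.2² = 2504 Pa.
CL = 2W/(ρv²S) = 2×10595/(0.819×78.2²×13.5) = 0.3134.
CD = 0.0305 + 0.0592 × 0.3134² = 0.03631.
D = q·S·CD = 2504 × 13.5 × 0.03631 = 1228 N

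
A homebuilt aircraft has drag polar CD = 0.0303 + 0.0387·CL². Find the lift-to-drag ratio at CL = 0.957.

CD = 0.0303 + 0.0387 × 0.957² = 0.06574
L/D = CL/CD = 0.957 / 0.06574 = 14.6

L/D = 14.6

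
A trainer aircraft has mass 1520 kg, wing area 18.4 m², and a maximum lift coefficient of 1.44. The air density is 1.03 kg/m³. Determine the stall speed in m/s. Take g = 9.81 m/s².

Stall occurs when L = W at CL,max. W = mg = 1520 × 9.81 = 14910 N.
V_stall = √(2W/(ρ·S·CL,max)) = √(2 × 14910 / (1.03 × 18.4 × 1.44))
V_stall = √1093 = 33.1 m/s

V_stall = 33.1 m/s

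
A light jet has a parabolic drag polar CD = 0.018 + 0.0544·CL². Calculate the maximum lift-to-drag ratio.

(L/D)max = 16

For CD = CD0 + K·CL², (L/D)max occurs at CL* = √(CD0/K) and equals 1/(2√(K·CD0)).
(L/D)max = 1/(2√(0.0544 × 0.018)) = 1/(2 × 0.03129) = 16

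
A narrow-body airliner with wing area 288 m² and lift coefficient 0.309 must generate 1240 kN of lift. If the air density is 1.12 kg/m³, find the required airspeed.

v = 158 m/s

L = ½ρv²S·CL ⇒ v = √(2L/(ρ·S·CL))
v = √(2 × 1.24×10^6 / (1.12 × 288 × 0.309)) = √24880 = 158 m/s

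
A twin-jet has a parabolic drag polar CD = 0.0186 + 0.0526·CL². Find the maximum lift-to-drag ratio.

For CD = CD0 + K·CL², (L/D)max occurs at CL* = √(CD0/K) and equals 1/(2√(K·CD0)).
(L/D)max = 1/(2√(0.0526 × 0.0186)) = 1/(2 × 0.03128) = 16

(L/D)max = 16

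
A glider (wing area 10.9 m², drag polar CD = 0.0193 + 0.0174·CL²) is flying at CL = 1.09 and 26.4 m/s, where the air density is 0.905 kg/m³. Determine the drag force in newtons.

CD = 0.0193 + 0.0174 × 1.09² = 0.03997
D = ½ρv²S·CD = ½ × 0.905 × 26.4² × 10.9 × 0.03997 = 137 N

D = 137 N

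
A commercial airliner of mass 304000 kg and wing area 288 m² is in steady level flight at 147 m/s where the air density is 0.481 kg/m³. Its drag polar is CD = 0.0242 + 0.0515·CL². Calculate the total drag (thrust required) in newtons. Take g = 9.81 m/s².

Weight W = mg = 304000 × 9.81 = 2.9822×10^6 N; in level flight L = W.
q = ½ρv² = ½ × 0.481 × 147² = 5197 Pa.
Required CL = L/(qS) = 2.9822×10^6/(5197·288) = 1.993.
CD = 0.0242 + 0.0515 × 1.993² = 0.2287.
D = q·S·CD = 5197 × 288 × 0.2287 = 3.422×10^5 N

D = 3.42×10^5 N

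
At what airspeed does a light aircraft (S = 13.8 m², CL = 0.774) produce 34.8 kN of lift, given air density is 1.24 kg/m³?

L = ½ρv²S·CL ⇒ v = √(2L/(ρ·S·CL))
v = √(2 × 34800 / (1.24 × 13.8 × 0.774)) = √5255 = 72.5 m/s

v = 72.5 m/s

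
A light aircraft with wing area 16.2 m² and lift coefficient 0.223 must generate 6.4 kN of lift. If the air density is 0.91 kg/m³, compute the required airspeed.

v = 62.4 m/s

L = ½ρv²S·CL ⇒ v = √(2L/(ρ·S·CL))
v = √(2 × 6400 / (0.91 × 16.2 × 0.223)) = √3894 = 62.4 m/s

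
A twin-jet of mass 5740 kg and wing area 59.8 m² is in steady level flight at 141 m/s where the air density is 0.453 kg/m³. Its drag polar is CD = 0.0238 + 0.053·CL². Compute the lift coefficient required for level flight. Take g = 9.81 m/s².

In steady level flight, lift balances weight: W = mg = 5740 × 9.81 = 56309 N.
Dynamic pressure q = 0.5 × 0.453 × 141² = 4503 Pa.
CL = W/(q·S) = 56309 / (4503 × 59.8) = 0.2091.

CL = 0.209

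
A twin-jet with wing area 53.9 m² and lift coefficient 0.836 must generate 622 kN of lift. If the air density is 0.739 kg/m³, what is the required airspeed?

L = ½ρv²S·CL ⇒ v = √(2L/(ρ·S·CL))
v = √(2 × 6.22×10^5 / (0.739 × 53.9 × 0.836)) = √37360 = 193 m/s

v = 193 m/s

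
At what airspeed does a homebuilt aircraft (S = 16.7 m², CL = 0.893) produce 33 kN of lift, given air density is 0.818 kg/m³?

L = ½ρv²S·CL ⇒ v = √(2L/(ρ·S·CL))
v = √(2 × 33000 / (0.818 × 16.7 × 0.893)) = √5410 = 73.6 m/s

v = 73.6 m/s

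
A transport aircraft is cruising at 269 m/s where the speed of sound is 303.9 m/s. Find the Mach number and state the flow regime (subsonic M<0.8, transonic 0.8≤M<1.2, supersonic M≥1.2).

M = 0.885 (transonic)

M = v/a = 269 / 303.9 = 0.885
M = 0.885 → transonic.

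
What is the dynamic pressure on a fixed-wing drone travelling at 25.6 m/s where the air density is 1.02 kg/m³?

q = ½ρv² = ½ × 1.02 × 25.6² = 334 Pa

q = 334 Pa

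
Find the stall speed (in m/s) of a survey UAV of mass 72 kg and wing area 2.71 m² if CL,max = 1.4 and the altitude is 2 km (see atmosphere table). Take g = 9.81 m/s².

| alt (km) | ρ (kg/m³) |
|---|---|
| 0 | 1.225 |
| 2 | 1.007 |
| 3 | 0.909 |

At 2 km, from the table: ρ = 1.007 kg/m³.
At stall, lift equals weight: L = W = m·g = 72 × 9.81 = 706.3 N.
From L = ½ρV²S·CL,max = W: V_stall = √(2W/(ρSCL,max)) = √(2·706.3/(1.007·2.71·1.4))
V_stall = √369.7 = 19.2 m/s

V_stall = 19.2 m/s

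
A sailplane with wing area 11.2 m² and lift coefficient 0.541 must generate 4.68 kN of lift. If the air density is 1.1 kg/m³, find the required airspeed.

L = ½ρv²S·CL ⇒ v = √(2L/(ρ·S·CL))
v = √(2 × 4680 / (1.1 × 11.2 × 0.541)) = √1404 = 37.5 m/s

v = 37.5 m/s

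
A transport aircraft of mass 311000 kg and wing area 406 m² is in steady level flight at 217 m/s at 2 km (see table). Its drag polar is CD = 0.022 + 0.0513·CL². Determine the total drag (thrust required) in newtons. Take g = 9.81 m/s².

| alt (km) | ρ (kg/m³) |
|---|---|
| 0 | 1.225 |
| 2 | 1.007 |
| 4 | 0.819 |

At 2 km, from the table: ρ = 1.007 kg/m³.
Level flight ⇒ L = W = m·g = 311000 × 9.81 = 3.0509×10^6 N.
Dynamic pressure q = 0.5 × 1.007 × 217² = 23710 Pa.
CL = W/(q·S) = 3.0509×10^6 / (23710 × 406) = 0.3169.
CD = 0.022 + 0.0513 × 0.3169² = 0.02715.
D = q·S·CD = 23710 × 406 × 0.02715 = 2.614×10^5 N

D = 2.61×10^5 N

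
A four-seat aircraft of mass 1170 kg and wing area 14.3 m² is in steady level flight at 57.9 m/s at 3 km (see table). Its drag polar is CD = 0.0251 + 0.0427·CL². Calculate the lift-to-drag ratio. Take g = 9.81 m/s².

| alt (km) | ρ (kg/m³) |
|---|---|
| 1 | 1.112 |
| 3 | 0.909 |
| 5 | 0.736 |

At 3 km, from the table: ρ = 0.909 kg/m³.
Weight W = mg = 1170 × 9.81 = 11478 N; in level flight L = W.
Dynamic pressure q = 0.5 × 0.909 × 57.9² = 1524 Pa.
CL = 2W/(ρv²S) = 2×11478/(0.909×57.9²×14.3) = 0.5268.
CD = 0.0251 + 0.0427 × 0.5268² = 0.03695.
L/D = CL/CD = 0.5268 / 0.03695 = 14.3

L/D = 14.3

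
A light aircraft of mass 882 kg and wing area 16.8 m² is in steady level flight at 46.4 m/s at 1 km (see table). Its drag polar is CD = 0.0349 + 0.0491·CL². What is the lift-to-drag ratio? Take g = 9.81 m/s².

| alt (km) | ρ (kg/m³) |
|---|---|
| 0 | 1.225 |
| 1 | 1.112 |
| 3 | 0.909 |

L/D = 9.78

At 1 km, from the table: ρ = 1.112 kg/m³.
In steady level flight, lift balances weight: W = mg = 882 × 9.81 = 8652.4 N.
Dynamic pressure q = 0.5 × 1.112 × 46.4² = 1197 Pa.
CL = W/(q·S) = 8652.4 / (1197 × 16.8) = 0.4302.
CD = 0.0349 + 0.0491 × 0.4302² = 0.04399.
L/D = CL/CD = 0.4302 / 0.04399 = 9.78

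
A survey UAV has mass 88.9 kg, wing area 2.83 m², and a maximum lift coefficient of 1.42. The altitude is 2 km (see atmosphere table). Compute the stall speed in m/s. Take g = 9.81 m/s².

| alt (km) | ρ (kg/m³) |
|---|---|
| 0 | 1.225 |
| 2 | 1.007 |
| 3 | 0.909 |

V_stall = 20.8 m/s

At 2 km, from the table: ρ = 1.007 kg/m³.
At stall, lift equals weight: L = W = m·g = 88.9 × 9.81 = 872.1 N.
V_stall = √(2W/(ρ·S·CL,max)) = √(2 × 872.1 / (1.007 × 2.83 × 1.42))
V_stall = √431 = 20.8 m/s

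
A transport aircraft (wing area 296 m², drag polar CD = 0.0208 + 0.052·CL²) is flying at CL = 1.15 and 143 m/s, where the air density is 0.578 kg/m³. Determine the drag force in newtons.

CD = 0.0208 + 0.052 × 1.15² = 0.08957
D = ½ρv²S·CD = ½ × 0.578 × 143² × 296 × 0.08957 = 1.57×10^5 N

D = 1.57×10^5 N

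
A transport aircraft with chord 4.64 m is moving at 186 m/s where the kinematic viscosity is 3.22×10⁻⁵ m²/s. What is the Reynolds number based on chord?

Re = 2.68×10^7

Re = v·c/ν = 186 × 4.64 / (3.22×10⁻⁵) = 2.68×10^7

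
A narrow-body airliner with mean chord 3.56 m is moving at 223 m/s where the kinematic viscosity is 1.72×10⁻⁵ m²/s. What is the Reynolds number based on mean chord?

Re = v·c/ν = 223 × 3.56 / (1.72×10⁻⁵) = 4.62×10^7

Re = 4.62×10^7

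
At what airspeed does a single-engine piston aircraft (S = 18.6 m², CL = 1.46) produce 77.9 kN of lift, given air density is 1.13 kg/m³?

v = 71.3 m/s

L = ½ρv²S·CL ⇒ v = √(2L/(ρ·S·CL))
v = √(2 × 77900 / (1.13 × 18.6 × 1.46)) = √5077 = 71.3 m/s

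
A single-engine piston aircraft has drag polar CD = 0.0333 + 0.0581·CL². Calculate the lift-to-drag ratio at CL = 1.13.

L/D = 10.5

CD = 0.0333 + 0.0581 × 1.13² = 0.1075
L/D = CL/CD = 1.13 / 0.1075 = 10.5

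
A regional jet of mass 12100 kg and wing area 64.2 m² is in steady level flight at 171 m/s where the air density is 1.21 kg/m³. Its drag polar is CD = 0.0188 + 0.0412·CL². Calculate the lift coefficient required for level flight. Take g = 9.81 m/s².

CL = 0.105

Level flight ⇒ L = W = m·g = 12100 × 9.81 = 1.187×10^5 N.
Dynamic pressure q = 0.5 × 1.21 × 171² = 17690 Pa.
CL = 2W/(ρv²S) = 2×1.187×10^5/(1.21×171²×64.2) = 0.1045.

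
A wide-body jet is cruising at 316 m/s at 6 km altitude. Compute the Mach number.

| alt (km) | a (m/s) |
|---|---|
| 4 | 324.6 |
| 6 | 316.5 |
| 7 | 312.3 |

M = 0.998

At 6 km, from the table: a = 316.5 m/s.
M = v/a = 316 / 316.5 = 0.998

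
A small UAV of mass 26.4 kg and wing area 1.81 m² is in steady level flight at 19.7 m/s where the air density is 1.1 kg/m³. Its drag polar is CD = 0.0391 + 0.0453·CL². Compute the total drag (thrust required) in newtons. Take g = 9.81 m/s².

Weight W = mg = 26.4 × 9.81 = 258.98 N; in level flight L = W.
q = ½ρv² = ½ × 1.1 × 19.7² = 213.4 Pa.
Required CL = L/(qS) = 258.98/(213.4·1.81) = 0.6703.
CD = 0.0391 + 0.0453 × 0.6703² = 0.05946.
D = q·S·CD = 213.4 × 1.81 × 0.05946 = 22.97 N

D = 23 N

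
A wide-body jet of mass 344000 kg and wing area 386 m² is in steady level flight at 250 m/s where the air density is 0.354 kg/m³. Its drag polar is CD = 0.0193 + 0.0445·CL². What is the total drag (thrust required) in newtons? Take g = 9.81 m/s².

D = 2.01×10^5 N

In steady level flight, lift balances weight: W = mg = 344000 × 9.81 = 3.3746×10^6 N.
Dynamic pressure q = 0.5 × 0.354 × 250² = 11060 Pa.
Required CL = L/(qS) = 3.3746×10^6/(11060·386) = 0.7903.
CD = 0.0193 + 0.0445 × 0.7903² = 0.04709.
D = q·S·CD = 11060 × 386 × 0.04709 = 2.011×10^5 N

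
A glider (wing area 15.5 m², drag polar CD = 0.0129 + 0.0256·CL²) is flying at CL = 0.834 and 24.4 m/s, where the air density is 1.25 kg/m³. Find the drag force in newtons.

D = 177 N

CD = 0.0129 + 0.0256 × 0.834² = 0.03071
D = ½ρv²S·CD = ½ × 1.25 × 24.4² × 15.5 × 0.03071 = 177 N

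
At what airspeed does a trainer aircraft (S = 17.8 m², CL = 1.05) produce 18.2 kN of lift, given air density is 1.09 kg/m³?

v = 42.3 m/s

L = ½ρv²S·CL ⇒ v = √(2L/(ρ·S·CL))
v = √(2 × 18200 / (1.09 × 17.8 × 1.05)) = √1787 = 42.3 m/s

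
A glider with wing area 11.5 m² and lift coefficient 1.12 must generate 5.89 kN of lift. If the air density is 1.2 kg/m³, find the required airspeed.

L = ½ρv²S·CL ⇒ v = √(2L/(ρ·S·CL))
v = √(2 × 5890 / (1.2 × 11.5 × 1.12)) = √762.2 = 27.6 m/s

v = 27.6 m/s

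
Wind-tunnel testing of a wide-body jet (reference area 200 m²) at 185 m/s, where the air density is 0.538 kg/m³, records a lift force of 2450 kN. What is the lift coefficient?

From L = ½ρv²S·CL, rearranging gives CL = 2L/(ρv²S).
CL = 2 × 2.45×10^6 / (0.538 × 185² × 200) = 1.33

CL = 1.33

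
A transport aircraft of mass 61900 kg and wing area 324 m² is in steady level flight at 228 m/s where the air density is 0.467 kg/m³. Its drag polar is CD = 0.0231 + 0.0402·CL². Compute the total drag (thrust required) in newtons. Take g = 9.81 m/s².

Level flight ⇒ L = W = m·g = 61900 × 9.81 = 6.0724×10^5 N.
Dynamic pressure q = 0.5 × 0.467 × 228² = 12140 Pa.
CL = W/(q·S) = 6.0724×10^5 / (12140 × 324) = 0.1544.
CD = 0.0231 + 0.0402 × 0.1544² = 0.02406.
D = q·S·CD = 12140 × 324 × 0.02406 = 94620 N

D = 94600 N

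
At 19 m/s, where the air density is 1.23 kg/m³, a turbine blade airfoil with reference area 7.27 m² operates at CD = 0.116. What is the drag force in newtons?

D = 187 N

Dynamic pressure q = ½ρv² = ½ × 1.23 × 19² = 222 Pa.
D = q·S·CD = 222 × 7.27 × 0.116 = 187 N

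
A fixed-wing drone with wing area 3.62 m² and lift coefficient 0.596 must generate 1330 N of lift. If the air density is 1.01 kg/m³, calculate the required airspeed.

v = 34.9 m/s

L = ½ρv²S·CL ⇒ v = √(2L/(ρ·S·CL))
v = √(2 × 1330 / (1.01 × 3.62 × 0.596)) = √1221 = 34.9 m/s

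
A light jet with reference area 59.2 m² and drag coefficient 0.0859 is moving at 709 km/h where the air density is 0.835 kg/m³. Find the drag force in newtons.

Convert speed: v = 709 km/h ÷ 3.6 = 196.9 m/s.
Dynamic pressure q = ½ρv² = ½ × 0.835 × 196.9² = 16190 Pa.
D = q·S·CD = 16190 × 59.2 × 0.0859 = 82300 N ≈ 82.3 kN

D = 82300 N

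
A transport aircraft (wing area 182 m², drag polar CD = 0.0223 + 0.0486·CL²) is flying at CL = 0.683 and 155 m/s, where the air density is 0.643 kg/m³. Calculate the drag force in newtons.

CD = 0.0223 + 0.0486 × 0.683² = 0.04497
D = ½ρv²S·CD = ½ × 0.643 × 155² × 182 × 0.04497 = 63200 N

D = 63200 N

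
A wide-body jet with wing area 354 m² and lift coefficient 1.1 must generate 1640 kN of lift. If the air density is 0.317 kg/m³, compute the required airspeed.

L = ½ρv²S·CL ⇒ v = √(2L/(ρ·S·CL))
v = √(2 × 1.64×10^6 / (0.317 × 354 × 1.1)) = √26570 = 163 m/s

v = 163 m/s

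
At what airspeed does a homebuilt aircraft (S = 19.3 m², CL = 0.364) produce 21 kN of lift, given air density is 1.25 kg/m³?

L = ½ρv²S·CL ⇒ v = √(2L/(ρ·S·CL))
v = √(2 × 21000 / (1.25 × 19.3 × 0.364)) = √4783 = 69.2 m/s

v = 69.2 m/s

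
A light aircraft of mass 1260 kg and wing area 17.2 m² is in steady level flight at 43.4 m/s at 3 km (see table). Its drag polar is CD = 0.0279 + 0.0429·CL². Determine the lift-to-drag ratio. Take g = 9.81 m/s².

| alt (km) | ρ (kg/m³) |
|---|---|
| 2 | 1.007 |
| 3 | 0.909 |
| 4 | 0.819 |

L/D = 14.4

At 3 km, from the table: ρ = 0.909 kg/m³.
Level flight ⇒ L = W = m·g = 1260 × 9.81 = 12361 N.
q = ½ρv² = ½ × 0.909 × 43.4² = 856.1 Pa.
CL = W/(q·S) = 12361 / (856.1 × 17.2) = 0.8395.
CD = 0.0279 + 0.0429 × 0.8395² = 0.05813.
L/D = CL/CD = 0.8395 / 0.05813 = 14.4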